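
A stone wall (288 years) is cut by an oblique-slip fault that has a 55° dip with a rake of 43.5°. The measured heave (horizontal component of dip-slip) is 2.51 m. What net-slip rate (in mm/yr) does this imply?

22.1 mm/yr

dip-slip = heave / cos(dip) = 2.51 / cos(55°) = 4.376 m
net slip = dip-slip / sin(rake) = 4.376 / sin(43.5°) = 6.357 m
rate = 6.357 m / 288 years = 0.0221 m/yr = 22.1 mm/yr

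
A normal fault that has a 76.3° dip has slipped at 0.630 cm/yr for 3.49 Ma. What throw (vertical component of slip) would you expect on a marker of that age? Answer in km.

21.4 km

dip-slip = rate × time = 0.630 cm/yr × 3.49 Ma = 21990 m
throw = dip-slip × sin(dip) = 21990 × sin(76.3°) = 21400 m = 21.4 km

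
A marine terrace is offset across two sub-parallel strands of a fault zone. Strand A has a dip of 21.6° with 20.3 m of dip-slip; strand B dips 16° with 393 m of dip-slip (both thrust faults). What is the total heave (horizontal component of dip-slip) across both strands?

heave_A = 20.3 × cos(21.6°) = 18.87 m
heave_B = 393 × cos(16°) = 377.8 m
total = 18.87 + 377.8 = 397 m

397 m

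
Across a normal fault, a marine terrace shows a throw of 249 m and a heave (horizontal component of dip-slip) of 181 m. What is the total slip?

308 m

net slip = √(throw² + heave²) = √(249² + 181²) = 308 m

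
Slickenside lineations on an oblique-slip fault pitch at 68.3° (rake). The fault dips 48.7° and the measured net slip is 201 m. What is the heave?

123 m

dip-slip = net slip × sin(rake) = 201 m × sin(68.3°) = 186.8 m
heave = dip-slip × cos(dip) = 186.8 × cos(48.7°) = 123 m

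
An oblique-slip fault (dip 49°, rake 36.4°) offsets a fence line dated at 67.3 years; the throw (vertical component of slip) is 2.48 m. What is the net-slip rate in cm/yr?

8.23 cm/yr

dip-slip = throw / sin(dip) = 2.48 / sin(49°) = 3.286 m
net slip = dip-slip / sin(rake) = 3.286 / sin(36.4°) = 5.537 m
rate = 5.537 m / 67.3 years = 0.0823 m/yr = 8.23 cm/yr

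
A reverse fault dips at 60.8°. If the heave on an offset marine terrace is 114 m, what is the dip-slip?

234 m

dip-slip = heave / cos(dip) = 114 / cos(60.8°) = 234 m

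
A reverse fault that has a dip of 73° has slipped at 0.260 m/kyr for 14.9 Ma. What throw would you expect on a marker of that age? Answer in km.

3.70 km

dip-slip = rate × time = 0.260 m/kyr × 14.9 Ma = 3874 m
throw = dip-slip × sin(dip) = 3874 × sin(73°) = 3700 m = 3.70 km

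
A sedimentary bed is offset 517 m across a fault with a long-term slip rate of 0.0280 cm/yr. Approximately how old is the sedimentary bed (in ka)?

1850 ka

age = offset / rate = 517 m / (0.0280 cm/yr) = 1.85e+06 yr = 1850 ka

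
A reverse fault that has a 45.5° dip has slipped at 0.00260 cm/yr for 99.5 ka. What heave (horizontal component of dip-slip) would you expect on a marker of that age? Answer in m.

dip-slip = rate × time = 0.00260 cm/yr × 99.5 ka = 2.587 m
heave = dip-slip × cos(dip) = 2.587 × cos(45.5°) = 1.81 m

1.81 m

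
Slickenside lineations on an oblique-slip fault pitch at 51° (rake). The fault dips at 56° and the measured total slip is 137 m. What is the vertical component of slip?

88.3 m

dip-slip = net slip × sin(rake) = 137 m × sin(51°) = 106.5 m
throw = dip-slip × sin(dip) = 106.5 × sin(56°) = 88.3 m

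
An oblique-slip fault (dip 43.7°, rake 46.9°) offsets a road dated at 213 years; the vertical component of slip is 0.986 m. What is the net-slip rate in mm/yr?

dip-slip = throw / sin(dip) = 0.986 / sin(43.7°) = 1.427 m
net slip = dip-slip / sin(rake) = 1.427 / sin(46.9°) = 1.955 m
rate = 1.955 m / 213 years = 0.00918 m/yr = 9.18 mm/yr

9.18 mm/yr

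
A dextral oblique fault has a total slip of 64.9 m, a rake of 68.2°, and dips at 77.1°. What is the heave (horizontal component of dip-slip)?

dip-slip = net slip × sin(rake) = 64.9 m × sin(68.2°) = 60.26 m
heave = dip-slip × cos(dip) = 60.26 × cos(77.1°) = 13.5 m

13.5 m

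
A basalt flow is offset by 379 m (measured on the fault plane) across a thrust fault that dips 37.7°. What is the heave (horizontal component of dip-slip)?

heave = dip-slip × cos(dip) = 379 m × cos(37.7°) = 300 m

300 m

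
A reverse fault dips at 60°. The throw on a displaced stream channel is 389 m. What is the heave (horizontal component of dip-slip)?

heave = throw / tan(dip) = 389 / tan(60°) = 225 m

225 m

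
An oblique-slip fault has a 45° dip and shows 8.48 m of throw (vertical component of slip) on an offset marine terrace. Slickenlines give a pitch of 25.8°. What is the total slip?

27.6 m

dip-slip = throw / sin(dip) = 8.48 / sin(45°) = 11.99 m
net slip = dip-slip / sin(rake) = 11.99 / sin(25.8°) = 27.6 m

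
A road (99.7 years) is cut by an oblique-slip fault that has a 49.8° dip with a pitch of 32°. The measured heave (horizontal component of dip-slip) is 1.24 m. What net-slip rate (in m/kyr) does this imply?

dip-slip = heave / cos(dip) = 1.24 / cos(49.8°) = 1.921 m
net slip = dip-slip / sin(rake) = 1.921 / sin(32°) = 3.625 m
rate = 3.625 m / 99.7 years = 0.0364 m/yr = 36.4 m/kyr

36.4 m/kyr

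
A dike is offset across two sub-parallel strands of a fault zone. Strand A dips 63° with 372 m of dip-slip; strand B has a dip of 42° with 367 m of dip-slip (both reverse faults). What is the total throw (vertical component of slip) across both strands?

577 m

throw_A = 372 × sin(63°) = 331.5 m
throw_B = 367 × sin(42°) = 245.6 m
total = 331.5 + 245.6 = 577 m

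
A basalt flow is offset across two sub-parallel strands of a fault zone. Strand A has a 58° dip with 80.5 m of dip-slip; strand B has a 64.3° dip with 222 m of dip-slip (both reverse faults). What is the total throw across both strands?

throw_A = 80.5 × sin(58°) = 68.27 m
throw_B = 222 × sin(64.3°) = 200 m
total = 68.27 + 200 = 268 m

268 m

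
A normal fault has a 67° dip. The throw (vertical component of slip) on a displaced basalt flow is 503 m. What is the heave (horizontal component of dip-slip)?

heave = throw / tan(dip) = 503 / tan(67°) = 214 m

214 m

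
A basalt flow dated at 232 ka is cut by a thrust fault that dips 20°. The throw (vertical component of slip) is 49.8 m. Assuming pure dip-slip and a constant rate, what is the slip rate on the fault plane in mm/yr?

dip-slip = throw / sin(dip) = 49.8 m / sin(20°) = 145.6 m
rate = 145.6 m / 232 ka = 0.000628 m/yr = 0.628 mm/yr

0.628 mm/yr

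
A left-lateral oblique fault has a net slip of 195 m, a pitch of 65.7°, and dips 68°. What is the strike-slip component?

strike-slip = net slip × cos(rake) = 195 m × cos(65.7°) = 80.2 m

80.2 m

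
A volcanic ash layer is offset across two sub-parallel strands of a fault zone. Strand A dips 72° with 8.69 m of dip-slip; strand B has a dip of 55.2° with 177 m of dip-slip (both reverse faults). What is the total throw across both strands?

throw_A = 8.69 × sin(72°) = 8.265 m
throw_B = 177 × sin(55.2°) = 145.3 m
total = 8.265 + 145.3 = 154 m

154 m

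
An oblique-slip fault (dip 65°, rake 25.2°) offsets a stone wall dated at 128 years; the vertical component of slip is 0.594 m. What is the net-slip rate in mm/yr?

dip-slip = throw / sin(dip) = 0.594 / sin(65°) = 0.6554 m
net slip = dip-slip / sin(rake) = 0.6554 / sin(25.2°) = 1.539 m
rate = 1.539 m / 128 years = 0.0120 m/yr = 12 mm/yr

12 mm/yr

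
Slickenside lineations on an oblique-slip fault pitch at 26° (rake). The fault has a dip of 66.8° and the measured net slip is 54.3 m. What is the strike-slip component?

48.8 m

strike-slip = net slip × cos(rake) = 54.3 m × cos(26°) = 48.8 m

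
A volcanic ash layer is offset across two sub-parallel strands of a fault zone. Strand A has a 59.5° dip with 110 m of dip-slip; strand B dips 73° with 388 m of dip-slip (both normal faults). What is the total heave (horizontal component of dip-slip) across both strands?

heave_A = 110 × cos(59.5°) = 55.83 m
heave_B = 388 × cos(73°) = 113.4 m
total = 55.83 + 113.4 = 169 m

169 m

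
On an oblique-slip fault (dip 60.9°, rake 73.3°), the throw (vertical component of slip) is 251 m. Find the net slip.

dip-slip = throw / sin(dip) = 251 / sin(60.9°) = 287.3 m
net slip = dip-slip / sin(rake) = 287.3 / sin(73.3°) = 300 m

300 m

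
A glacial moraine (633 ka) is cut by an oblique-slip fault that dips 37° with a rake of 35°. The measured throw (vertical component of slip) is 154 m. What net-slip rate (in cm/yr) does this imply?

0.0705 cm/yr

dip-slip = throw / sin(dip) = 154 / sin(37°) = 255.9 m
net slip = dip-slip / sin(rake) = 255.9 / sin(35°) = 446.1 m
rate = 446.1 m / 633 ka = 0.000705 m/yr = 0.0705 cm/yr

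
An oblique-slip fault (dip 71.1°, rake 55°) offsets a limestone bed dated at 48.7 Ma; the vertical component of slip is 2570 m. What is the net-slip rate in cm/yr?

0.00681 cm/yr

dip-slip = throw / sin(dip) = 2570 / sin(71.1°) = 2716 m
net slip = dip-slip / sin(rake) = 2716 / sin(55°) = 3316 m
rate = 3316 m / 48.7 Ma = 0.0000681 m/yr = 0.00681 cm/yr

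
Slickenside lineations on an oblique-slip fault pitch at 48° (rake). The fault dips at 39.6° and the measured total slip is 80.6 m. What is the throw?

38.2 m

dip-slip = net slip × sin(rake) = 80.6 m × sin(48°) = 59.90 m
throw = dip-slip × sin(dip) = 59.90 × sin(39.6°) = 38.2 m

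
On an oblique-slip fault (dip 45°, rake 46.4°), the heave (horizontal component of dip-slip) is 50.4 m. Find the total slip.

dip-slip = heave / cos(dip) = 50.4 / cos(45°) = 71.28 m
net slip = dip-slip / sin(rake) = 71.28 / sin(46.4°) = 98.4 m

98.4 m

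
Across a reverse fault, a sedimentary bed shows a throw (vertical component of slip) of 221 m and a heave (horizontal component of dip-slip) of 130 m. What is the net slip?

net slip = √(throw² + heave²) = √(221² + 130²) = 256 m

256 m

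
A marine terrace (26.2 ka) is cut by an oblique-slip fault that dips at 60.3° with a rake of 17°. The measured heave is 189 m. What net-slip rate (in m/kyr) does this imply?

dip-slip = heave / cos(dip) = 189 / cos(60.3°) = 381.5 m
net slip = dip-slip / sin(rake) = 381.5 / sin(17°) = 1305 m
rate = 1305 m / 26.2 ka = 0.0498 m/yr = 49.8 m/kyr

49.8 m/kyr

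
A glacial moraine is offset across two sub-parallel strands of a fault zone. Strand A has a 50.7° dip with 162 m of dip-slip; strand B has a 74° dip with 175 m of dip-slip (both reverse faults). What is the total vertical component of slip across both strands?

throw_A = 162 × sin(50.7°) = 125.4 m
throw_B = 175 × sin(74°) = 168.2 m
total = 125.4 + 168.2 = 294 m

294 m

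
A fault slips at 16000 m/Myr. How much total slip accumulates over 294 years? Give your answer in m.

4.70 m

slip = rate × time = 16000 m/Myr × 294 years = 4.70 m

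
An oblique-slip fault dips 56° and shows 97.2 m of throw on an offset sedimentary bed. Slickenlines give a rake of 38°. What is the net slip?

190 m

dip-slip = throw / sin(dip) = 97.2 / sin(56°) = 117.2 m
net slip = dip-slip / sin(rake) = 117.2 / sin(38°) = 190 m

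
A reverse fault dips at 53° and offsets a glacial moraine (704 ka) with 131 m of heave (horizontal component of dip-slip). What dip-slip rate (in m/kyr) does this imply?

0.309 m/kyr

dip-slip = heave / cos(dip) = 131 m / cos(53°) = 217.7 m
rate = 217.7 m / 704 ka = 0.000309 m/yr = 0.309 m/kyr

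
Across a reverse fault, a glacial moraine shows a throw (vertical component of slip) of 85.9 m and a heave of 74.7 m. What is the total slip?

net slip = √(throw² + heave²) = √(85.9² + 74.7²) = 114 m

114 m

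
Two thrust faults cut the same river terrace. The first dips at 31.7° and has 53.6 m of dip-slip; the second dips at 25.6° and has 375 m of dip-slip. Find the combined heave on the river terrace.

384 m

heave_A = 53.6 × cos(31.7°) = 45.60 m
heave_B = 375 × cos(25.6°) = 338.2 m
total = 45.60 + 338.2 = 384 m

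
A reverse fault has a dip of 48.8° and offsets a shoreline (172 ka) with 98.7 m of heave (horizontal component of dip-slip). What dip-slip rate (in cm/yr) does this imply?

0.0871 cm/yr

dip-slip = heave / cos(dip) = 98.7 m / cos(48.8°) = 149.8 m
rate = 149.8 m / 172 ka = 0.000871 m/yr = 0.0871 cm/yr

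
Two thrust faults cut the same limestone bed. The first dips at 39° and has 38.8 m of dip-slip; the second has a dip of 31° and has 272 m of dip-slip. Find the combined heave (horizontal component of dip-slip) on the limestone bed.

263 m

heave_A = 38.8 × cos(39°) = 30.15 m
heave_B = 272 × cos(31°) = 233.1 m
total = 30.15 + 233.1 = 263 m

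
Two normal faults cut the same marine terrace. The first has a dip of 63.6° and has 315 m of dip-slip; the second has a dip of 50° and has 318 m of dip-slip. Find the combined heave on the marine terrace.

heave_A = 315 × cos(63.6°) = 140.1 m
heave_B = 318 × cos(50°) = 204.4 m
total = 140.1 + 204.4 = 344 m

344 m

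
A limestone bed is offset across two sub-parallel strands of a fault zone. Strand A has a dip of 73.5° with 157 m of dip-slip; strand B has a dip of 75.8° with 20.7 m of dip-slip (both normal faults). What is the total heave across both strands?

heave_A = 157 × cos(73.5°) = 44.59 m
heave_B = 20.7 × cos(75.8°) = 5.078 m
total = 44.59 + 5.078 = 49.7 m

49.7 m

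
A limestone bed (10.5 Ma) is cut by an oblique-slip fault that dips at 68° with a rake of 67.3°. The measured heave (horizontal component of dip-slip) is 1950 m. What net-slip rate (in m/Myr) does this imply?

dip-slip = heave / cos(dip) = 1950 / cos(68°) = 5205 m
net slip = dip-slip / sin(rake) = 5205 / sin(67.3°) = 5643 m
rate = 5643 m / 10.5 Ma = 0.000537 m/yr = 537 m/Myr

537 m/Myr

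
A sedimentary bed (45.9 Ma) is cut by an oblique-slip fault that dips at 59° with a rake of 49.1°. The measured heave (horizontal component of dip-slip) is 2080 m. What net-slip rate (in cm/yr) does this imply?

0.0116 cm/yr

dip-slip = heave / cos(dip) = 2080 / cos(59°) = 4039 m
net slip = dip-slip / sin(rake) = 4039 / sin(49.1°) = 5343 m
rate = 5343 m / 45.9 Ma = 0.000116 m/yr = 0.0116 cm/yr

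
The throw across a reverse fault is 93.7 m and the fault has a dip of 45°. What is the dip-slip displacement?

dip-slip = throw / sin(dip) = 93.7 / sin(45°) = 133 m

133 m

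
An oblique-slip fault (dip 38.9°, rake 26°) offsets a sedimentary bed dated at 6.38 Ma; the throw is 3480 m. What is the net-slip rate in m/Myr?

1980 m/Myr

dip-slip = throw / sin(dip) = 3480 / sin(38.9°) = 5542 m
net slip = dip-slip / sin(rake) = 5542 / sin(26°) = 12640 m
rate = 12640 m / 6.38 Ma = 0.00198 m/yr = 1980 m/Myr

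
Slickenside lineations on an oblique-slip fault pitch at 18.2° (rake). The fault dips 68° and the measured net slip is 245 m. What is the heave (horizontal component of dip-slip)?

28.7 m

dip-slip = net slip × sin(rake) = 245 m × sin(18.2°) = 76.52 m
heave = dip-slip × cos(dip) = 76.52 × cos(68°) = 28.7 m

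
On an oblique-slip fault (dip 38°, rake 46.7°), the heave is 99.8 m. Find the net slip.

dip-slip = heave / cos(dip) = 99.8 / cos(38°) = 126.6 m
net slip = dip-slip / sin(rake) = 126.6 / sin(46.7°) = 174 m

174 m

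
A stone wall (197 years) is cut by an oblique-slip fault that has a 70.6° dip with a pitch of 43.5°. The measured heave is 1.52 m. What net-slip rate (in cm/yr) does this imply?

3.37 cm/yr

dip-slip = heave / cos(dip) = 1.52 / cos(70.6°) = 4.576 m
net slip = dip-slip / sin(rake) = 4.576 / sin(43.5°) = 6.648 m
rate = 6.648 m / 197 years = 0.0337 m/yr = 3.37 cm/yr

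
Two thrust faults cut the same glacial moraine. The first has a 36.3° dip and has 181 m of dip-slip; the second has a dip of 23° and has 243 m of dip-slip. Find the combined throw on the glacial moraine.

202 m

throw_A = 181 × sin(36.3°) = 107.2 m
throw_B = 243 × sin(23°) = 94.95 m
total = 107.2 + 94.95 = 202 m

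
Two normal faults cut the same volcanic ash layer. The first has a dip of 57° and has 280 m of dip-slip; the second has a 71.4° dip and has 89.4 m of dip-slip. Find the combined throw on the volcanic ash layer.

throw_A = 280 × sin(57°) = 234.8 m
throw_B = 89.4 × sin(71.4°) = 84.73 m
total = 234.8 + 84.73 = 320 m

320 m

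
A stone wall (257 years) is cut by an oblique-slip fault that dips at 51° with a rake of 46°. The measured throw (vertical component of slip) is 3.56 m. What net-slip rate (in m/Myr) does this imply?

dip-slip = throw / sin(dip) = 3.56 / sin(51°) = 4.581 m
net slip = dip-slip / sin(rake) = 4.581 / sin(46°) = 6.368 m
rate = 6.368 m / 257 years = 0.0248 m/yr = 24800 m/Myr

24800 m/Myr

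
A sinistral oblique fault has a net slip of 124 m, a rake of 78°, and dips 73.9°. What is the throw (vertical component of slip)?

117 m

dip-slip = net slip × sin(rake) = 124 m × sin(78°) = 121.3 m
throw = dip-slip × sin(dip) = 121.3 × sin(73.9°) = 117 m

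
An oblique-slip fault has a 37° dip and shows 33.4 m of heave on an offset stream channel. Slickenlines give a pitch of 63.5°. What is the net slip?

46.7 m

dip-slip = heave / cos(dip) = 33.4 / cos(37°) = 41.82 m
net slip = dip-slip / sin(rake) = 41.82 / sin(63.5°) = 46.7 m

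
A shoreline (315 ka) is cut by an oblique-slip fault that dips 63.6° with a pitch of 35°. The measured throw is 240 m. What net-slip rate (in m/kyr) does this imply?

dip-slip = throw / sin(dip) = 240 / sin(63.6°) = 267.9 m
net slip = dip-slip / sin(rake) = 267.9 / sin(35°) = 467.1 m
rate = 467.1 m / 315 ka = 0.00148 m/yr = 1.48 m/kyr

1.48 m/kyr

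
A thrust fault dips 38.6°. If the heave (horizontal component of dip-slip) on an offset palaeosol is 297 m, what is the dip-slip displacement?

dip-slip = heave / cos(dip) = 297 / cos(38.6°) = 380 m

380 m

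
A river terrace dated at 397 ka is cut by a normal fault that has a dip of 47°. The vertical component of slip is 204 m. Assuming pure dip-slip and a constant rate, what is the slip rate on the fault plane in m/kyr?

dip-slip = throw / sin(dip) = 204 m / sin(47°) = 278.9 m
rate = 278.9 m / 397 ka = 0.000703 m/yr = 0.703 m/kyr

0.703 m/kyr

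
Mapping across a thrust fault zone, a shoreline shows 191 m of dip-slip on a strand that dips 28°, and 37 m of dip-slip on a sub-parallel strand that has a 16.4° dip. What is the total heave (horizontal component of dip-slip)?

204 m

heave_A = 191 × cos(28°) = 168.6 m
heave_B = 37 × cos(16.4°) = 35.49 m
total = 168.6 + 35.49 = 204 m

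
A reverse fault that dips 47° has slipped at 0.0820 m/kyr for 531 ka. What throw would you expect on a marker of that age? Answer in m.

31.8 m

dip-slip = rate × time = 0.0820 m/kyr × 531 ka = 43.54 m
throw = dip-slip × sin(dip) = 43.54 × sin(47°) = 31.8 m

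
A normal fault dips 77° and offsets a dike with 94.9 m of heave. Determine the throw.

411 m

throw = heave × tan(dip) = 94.9 × tan(77°) = 411 m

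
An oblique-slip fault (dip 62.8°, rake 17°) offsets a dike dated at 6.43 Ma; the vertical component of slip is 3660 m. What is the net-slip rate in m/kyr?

dip-slip = throw / sin(dip) = 3660 / sin(62.8°) = 4115 m
net slip = dip-slip / sin(rake) = 4115 / sin(17°) = 14070 m
rate = 14070 m / 6.43 Ma = 0.00219 m/yr = 2.19 m/kyr

2.19 m/kyr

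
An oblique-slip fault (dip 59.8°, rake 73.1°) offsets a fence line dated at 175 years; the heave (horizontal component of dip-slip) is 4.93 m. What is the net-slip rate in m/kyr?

58.5 m/kyr

dip-slip = heave / cos(dip) = 4.93 / cos(59.8°) = 9.801 m
net slip = dip-slip / sin(rake) = 9.801 / sin(73.1°) = 10.24 m
rate = 10.24 m / 175 years = 0.0585 m/yr = 58.5 m/kyr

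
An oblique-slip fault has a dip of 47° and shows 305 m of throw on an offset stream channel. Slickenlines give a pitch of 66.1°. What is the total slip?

dip-slip = throw / sin(dip) = 305 / sin(47°) = 417 m
net slip = dip-slip / sin(rake) = 417 / sin(66.1°) = 456 m

456 m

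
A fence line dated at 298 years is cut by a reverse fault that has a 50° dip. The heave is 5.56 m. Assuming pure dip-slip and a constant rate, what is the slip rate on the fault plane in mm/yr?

dip-slip = heave / cos(dip) = 5.56 m / cos(50°) = 8.650 m
rate = 8.650 m / 298 years = 0.0290 m/yr = 29 mm/yr

29 mm/yr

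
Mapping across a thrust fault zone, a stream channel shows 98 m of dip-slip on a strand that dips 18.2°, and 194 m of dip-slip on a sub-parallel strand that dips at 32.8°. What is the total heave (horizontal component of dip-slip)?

256 m

heave_A = 98 × cos(18.2°) = 93.10 m
heave_B = 194 × cos(32.8°) = 163.1 m
total = 93.10 + 163.1 = 256 m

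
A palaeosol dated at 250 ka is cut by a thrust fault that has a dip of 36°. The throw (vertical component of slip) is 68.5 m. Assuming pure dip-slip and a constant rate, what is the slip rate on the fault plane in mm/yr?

dip-slip = throw / sin(dip) = 68.5 m / sin(36°) = 116.5 m
rate = 116.5 m / 250 ka = 0.000466 m/yr = 0.466 mm/yr

0.466 mm/yr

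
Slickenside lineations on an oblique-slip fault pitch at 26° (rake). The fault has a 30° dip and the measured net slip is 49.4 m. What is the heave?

18.8 m

dip-slip = net slip × sin(rake) = 49.4 m × sin(26°) = 21.66 m
heave = dip-slip × cos(dip) = 21.66 × cos(30°) = 18.8 m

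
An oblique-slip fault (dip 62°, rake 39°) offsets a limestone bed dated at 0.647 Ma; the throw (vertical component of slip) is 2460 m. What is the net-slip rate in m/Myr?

6840 m/Myr

dip-slip = throw / sin(dip) = 2460 / sin(62°) = 2786 m
net slip = dip-slip / sin(rake) = 2786 / sin(39°) = 4427 m
rate = 4427 m / 0.647 Ma = 0.00684 m/yr = 6840 m/Myr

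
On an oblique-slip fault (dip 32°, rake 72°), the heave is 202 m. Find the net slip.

250 m

dip-slip = heave / cos(dip) = 202 / cos(32°) = 238.2 m
net slip = dip-slip / sin(rake) = 238.2 / sin(72°) = 250 m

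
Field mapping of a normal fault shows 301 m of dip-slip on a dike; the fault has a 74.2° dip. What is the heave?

heave = dip-slip × cos(dip) = 301 m × cos(74.2°) = 82 m

82 m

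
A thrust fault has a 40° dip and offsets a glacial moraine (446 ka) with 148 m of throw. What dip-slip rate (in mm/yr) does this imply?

dip-slip = throw / sin(dip) = 148 m / sin(40°) = 230.2 m
rate = 230.2 m / 446 ka = 0.000516 m/yr = 0.516 mm/yr

0.516 mm/yr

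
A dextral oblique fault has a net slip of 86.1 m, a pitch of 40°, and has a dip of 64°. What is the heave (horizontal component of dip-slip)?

dip-slip = net slip × sin(rake) = 86.1 m × sin(40°) = 55.34 m
heave = dip-slip × cos(dip) = 55.34 × cos(64°) = 24.3 m

24.3 m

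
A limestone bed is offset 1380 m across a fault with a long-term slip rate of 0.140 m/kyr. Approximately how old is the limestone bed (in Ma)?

age = offset / rate = 1380 m / (0.140 m/kyr) = 9.86e+06 yr = 9.86 Ma

9.86 Ma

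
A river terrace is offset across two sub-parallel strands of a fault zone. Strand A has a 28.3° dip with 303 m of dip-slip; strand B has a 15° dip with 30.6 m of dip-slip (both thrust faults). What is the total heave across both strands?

heave_A = 303 × cos(28.3°) = 266.8 m
heave_B = 30.6 × cos(15°) = 29.56 m
total = 266.8 + 29.56 = 296 m

296 m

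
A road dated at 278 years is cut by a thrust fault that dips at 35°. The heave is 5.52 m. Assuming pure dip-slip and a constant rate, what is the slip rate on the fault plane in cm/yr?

dip-slip = heave / cos(dip) = 5.52 m / cos(35°) = 6.739 m
rate = 6.739 m / 278 years = 0.0242 m/yr = 2.42 cm/yr

2.42 cm/yr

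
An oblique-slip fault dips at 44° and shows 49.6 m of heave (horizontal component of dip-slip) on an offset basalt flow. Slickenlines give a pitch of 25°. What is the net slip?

dip-slip = heave / cos(dip) = 49.6 / cos(44°) = 68.95 m
net slip = dip-slip / sin(rake) = 68.95 / sin(25°) = 163 m

163 m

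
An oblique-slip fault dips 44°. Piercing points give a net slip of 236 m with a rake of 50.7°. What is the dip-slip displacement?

183 m

dip-slip = net slip × sin(rake) = 236 m × sin(50.7°) = 183 m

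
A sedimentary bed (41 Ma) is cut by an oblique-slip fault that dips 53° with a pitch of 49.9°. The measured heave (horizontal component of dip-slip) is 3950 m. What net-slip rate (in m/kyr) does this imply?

dip-slip = heave / cos(dip) = 3950 / cos(53°) = 6563 m
net slip = dip-slip / sin(rake) = 6563 / sin(49.9°) = 8581 m
rate = 8581 m / 41 Ma = 0.000209 m/yr = 0.209 m/kyr

0.209 m/kyr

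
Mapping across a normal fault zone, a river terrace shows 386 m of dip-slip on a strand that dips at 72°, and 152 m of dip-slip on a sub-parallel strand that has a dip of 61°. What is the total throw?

500 m

throw_A = 386 × sin(72°) = 367.1 m
throw_B = 152 × sin(61°) = 132.9 m
total = 367.1 + 132.9 = 500 m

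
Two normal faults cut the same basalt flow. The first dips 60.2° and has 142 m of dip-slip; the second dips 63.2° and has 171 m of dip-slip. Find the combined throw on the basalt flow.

276 m

throw_A = 142 × sin(60.2°) = 123.2 m
throw_B = 171 × sin(63.2°) = 152.6 m
total = 123.2 + 152.6 = 276 m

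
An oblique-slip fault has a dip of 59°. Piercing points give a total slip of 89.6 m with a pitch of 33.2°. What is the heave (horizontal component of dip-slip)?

dip-slip = net slip × sin(rake) = 89.6 m × sin(33.2°) = 49.06 m
heave = dip-slip × cos(dip) = 49.06 × cos(59°) = 25.3 m

25.3 m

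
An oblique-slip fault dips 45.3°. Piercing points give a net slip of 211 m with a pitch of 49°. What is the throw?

dip-slip = net slip × sin(rake) = 211 m × sin(49°) = 159.2 m
throw = dip-slip × sin(dip) = 159.2 × sin(45.3°) = 113 m

113 m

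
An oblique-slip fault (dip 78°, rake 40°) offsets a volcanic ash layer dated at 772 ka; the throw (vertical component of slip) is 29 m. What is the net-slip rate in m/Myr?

dip-slip = throw / sin(dip) = 29 / sin(78°) = 29.65 m
net slip = dip-slip / sin(rake) = 29.65 / sin(40°) = 46.12 m
rate = 46.12 m / 772 ka = 0.0000597 m/yr = 59.7 m/Myr

59.7 m/Myr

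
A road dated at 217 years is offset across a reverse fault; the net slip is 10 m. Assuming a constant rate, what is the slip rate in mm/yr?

46.1 mm/yr

rate = 10 m / 217 years = 0.0461 m/yr = 46.1 mm/yr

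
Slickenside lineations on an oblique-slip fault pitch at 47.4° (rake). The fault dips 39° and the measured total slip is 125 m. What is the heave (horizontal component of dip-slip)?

dip-slip = net slip × sin(rake) = 125 m × sin(47.4°) = 92.01 m
heave = dip-slip × cos(dip) = 92.01 × cos(39°) = 71.5 m

71.5 m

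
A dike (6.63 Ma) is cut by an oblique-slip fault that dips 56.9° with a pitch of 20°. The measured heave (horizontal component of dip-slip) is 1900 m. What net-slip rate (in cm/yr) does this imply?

0.153 cm/yr

dip-slip = heave / cos(dip) = 1900 / cos(56.9°) = 3479 m
net slip = dip-slip / sin(rake) = 3479 / sin(20°) = 10170 m
rate = 10170 m / 6.63 Ma = 0.00153 m/yr = 0.153 cm/yr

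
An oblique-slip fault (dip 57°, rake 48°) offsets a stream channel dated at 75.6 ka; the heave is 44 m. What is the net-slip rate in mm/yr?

dip-slip = heave / cos(dip) = 44 / cos(57°) = 80.79 m
net slip = dip-slip / sin(rake) = 80.79 / sin(48°) = 108.7 m
rate = 108.7 m / 75.6 ka = 0.00144 m/yr = 1.44 mm/yr

1.44 mm/yr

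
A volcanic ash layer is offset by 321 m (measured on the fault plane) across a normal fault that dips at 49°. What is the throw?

242 m

throw = dip-slip × sin(dip) = 321 m × sin(49°) = 242 m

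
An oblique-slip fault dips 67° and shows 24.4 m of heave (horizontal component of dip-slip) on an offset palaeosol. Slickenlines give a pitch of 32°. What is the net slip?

dip-slip = heave / cos(dip) = 24.4 / cos(67°) = 62.45 m
net slip = dip-slip / sin(rake) = 62.45 / sin(32°) = 118 m

118 m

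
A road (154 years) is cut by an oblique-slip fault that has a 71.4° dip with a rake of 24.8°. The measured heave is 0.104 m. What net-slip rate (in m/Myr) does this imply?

5050 m/Myr

dip-slip = heave / cos(dip) = 0.104 / cos(71.4°) = 0.3261 m
net slip = dip-slip / sin(rake) = 0.3261 / sin(24.8°) = 0.7773 m
rate = 0.7773 m / 154 years = 0.00505 m/yr = 5050 m/Myr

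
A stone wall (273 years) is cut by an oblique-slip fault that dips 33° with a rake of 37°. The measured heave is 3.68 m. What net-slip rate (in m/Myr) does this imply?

26700 m/Myr

dip-slip = heave / cos(dip) = 3.68 / cos(33°) = 4.388 m
net slip = dip-slip / sin(rake) = 4.388 / sin(37°) = 7.291 m
rate = 7.291 m / 273 years = 0.0267 m/yr = 26700 m/Myr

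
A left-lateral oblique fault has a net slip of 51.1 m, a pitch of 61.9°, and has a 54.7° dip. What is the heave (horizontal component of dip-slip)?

26 m

dip-slip = net slip × sin(rake) = 51.1 m × sin(61.9°) = 45.08 m
heave = dip-slip × cos(dip) = 45.08 × cos(54.7°) = 26 m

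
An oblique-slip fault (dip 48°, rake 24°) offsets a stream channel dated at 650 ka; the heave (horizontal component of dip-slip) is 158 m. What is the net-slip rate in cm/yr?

dip-slip = heave / cos(dip) = 158 / cos(48°) = 236.1 m
net slip = dip-slip / sin(rake) = 236.1 / sin(24°) = 580.5 m
rate = 580.5 m / 650 ka = 0.000893 m/yr = 0.0893 cm/yr

0.0893 cm/yr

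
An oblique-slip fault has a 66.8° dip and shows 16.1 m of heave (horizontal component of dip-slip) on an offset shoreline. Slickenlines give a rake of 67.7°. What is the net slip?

dip-slip = heave / cos(dip) = 16.1 / cos(66.8°) = 40.87 m
net slip = dip-slip / sin(rake) = 40.87 / sin(67.7°) = 44.2 m

44.2 m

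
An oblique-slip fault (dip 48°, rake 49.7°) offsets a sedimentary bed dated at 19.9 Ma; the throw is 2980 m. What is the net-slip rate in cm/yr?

dip-slip = throw / sin(dip) = 2980 / sin(48°) = 4010 m
net slip = dip-slip / sin(rake) = 4010 / sin(49.7°) = 5258 m
rate = 5258 m / 19.9 Ma = 0.000264 m/yr = 0.0264 cm/yr

0.0264 cm/yr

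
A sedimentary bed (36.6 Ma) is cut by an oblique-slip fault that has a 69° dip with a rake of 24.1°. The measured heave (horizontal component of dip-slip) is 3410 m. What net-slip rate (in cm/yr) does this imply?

0.0637 cm/yr

dip-slip = heave / cos(dip) = 3410 / cos(69°) = 9515 m
net slip = dip-slip / sin(rake) = 9515 / sin(24.1°) = 23300 m
rate = 23300 m / 36.6 Ma = 0.000637 m/yr = 0.0637 cm/yr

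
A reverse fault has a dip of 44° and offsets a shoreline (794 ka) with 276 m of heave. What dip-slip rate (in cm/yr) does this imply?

dip-slip = heave / cos(dip) = 276 m / cos(44°) = 383.7 m
rate = 383.7 m / 794 ka = 0.000483 m/yr = 0.0483 cm/yr

0.0483 cm/yr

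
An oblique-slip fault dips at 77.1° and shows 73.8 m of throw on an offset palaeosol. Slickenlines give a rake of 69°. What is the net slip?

dip-slip = throw / sin(dip) = 73.8 / sin(77.1°) = 75.71 m
net slip = dip-slip / sin(rake) = 75.71 / sin(69°) = 81.1 m

81.1 m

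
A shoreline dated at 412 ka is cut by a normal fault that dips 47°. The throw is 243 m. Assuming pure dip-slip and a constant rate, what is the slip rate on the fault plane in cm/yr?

dip-slip = throw / sin(dip) = 243 m / sin(47°) = 332.3 m
rate = 332.3 m / 412 ka = 0.000806 m/yr = 0.0806 cm/yr

0.0806 cm/yr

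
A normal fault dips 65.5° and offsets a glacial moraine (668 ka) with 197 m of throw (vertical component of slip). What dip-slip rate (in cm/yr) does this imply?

0.0324 cm/yr

dip-slip = throw / sin(dip) = 197 m / sin(65.5°) = 216.5 m
rate = 216.5 m / 668 ka = 0.000324 m/yr = 0.0324 cm/yr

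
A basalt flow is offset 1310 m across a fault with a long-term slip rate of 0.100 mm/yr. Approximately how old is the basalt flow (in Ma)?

age = offset / rate = 1310 m / (0.100 mm/yr) = 1.31e+07 yr = 13.1 Ma

13.1 Ma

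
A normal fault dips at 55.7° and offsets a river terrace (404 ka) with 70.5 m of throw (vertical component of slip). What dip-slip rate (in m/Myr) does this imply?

dip-slip = throw / sin(dip) = 70.5 m / sin(55.7°) = 85.34 m
rate = 85.34 m / 404 ka = 0.000211 m/yr = 211 m/Myr

211 m/Myr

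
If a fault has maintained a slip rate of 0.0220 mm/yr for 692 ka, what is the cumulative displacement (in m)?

slip = rate × time = 0.0220 mm/yr × 692 ka = 15.2 m

15.2 m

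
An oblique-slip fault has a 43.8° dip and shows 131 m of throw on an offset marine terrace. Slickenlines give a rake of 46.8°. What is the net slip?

dip-slip = throw / sin(dip) = 131 / sin(43.8°) = 189.3 m
net slip = dip-slip / sin(rake) = 189.3 / sin(46.8°) = 260 m

260 m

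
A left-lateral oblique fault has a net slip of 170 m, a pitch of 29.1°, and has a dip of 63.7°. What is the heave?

36.6 m

dip-slip = net slip × sin(rake) = 170 m × sin(29.1°) = 82.68 m
heave = dip-slip × cos(dip) = 82.68 × cos(63.7°) = 36.6 m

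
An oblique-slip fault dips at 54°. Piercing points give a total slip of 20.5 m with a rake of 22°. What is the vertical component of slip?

dip-slip = net slip × sin(rake) = 20.5 m × sin(22°) = 7.679 m
throw = dip-slip × sin(dip) = 7.679 × sin(54°) = 6.21 m

6.21 m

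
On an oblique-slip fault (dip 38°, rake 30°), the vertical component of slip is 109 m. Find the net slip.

dip-slip = throw / sin(dip) = 109 / sin(38°) = 177 m
net slip = dip-slip / sin(rake) = 177 / sin(30°) = 354 m

354 m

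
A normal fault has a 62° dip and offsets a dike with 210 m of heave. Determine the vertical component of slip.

throw = heave × tan(dip) = 210 × tan(62°) = 395 m

395 m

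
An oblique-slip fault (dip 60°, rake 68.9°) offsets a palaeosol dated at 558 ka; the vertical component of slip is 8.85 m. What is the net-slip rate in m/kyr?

0.0196 m/kyr

dip-slip = throw / sin(dip) = 8.85 / sin(60°) = 10.22 m
net slip = dip-slip / sin(rake) = 10.22 / sin(68.9°) = 10.95 m
rate = 10.95 m / 558 ka = 0.0000196 m/yr = 0.0196 m/kyr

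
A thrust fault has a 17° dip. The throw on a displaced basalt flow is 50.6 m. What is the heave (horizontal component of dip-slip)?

166 m

heave = throw / tan(dip) = 50.6 / tan(17°) = 166 m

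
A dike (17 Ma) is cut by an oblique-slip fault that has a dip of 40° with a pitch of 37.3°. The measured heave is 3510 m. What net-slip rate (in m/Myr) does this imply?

dip-slip = heave / cos(dip) = 3510 / cos(40°) = 4582 m
net slip = dip-slip / sin(rake) = 4582 / sin(37.3°) = 7561 m
rate = 7561 m / 17 Ma = 0.000445 m/yr = 445 m/Myr

445 m/Myr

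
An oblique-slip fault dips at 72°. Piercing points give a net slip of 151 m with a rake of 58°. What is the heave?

dip-slip = net slip × sin(rake) = 151 m × sin(58°) = 128.1 m
heave = dip-slip × cos(dip) = 128.1 × cos(72°) = 39.6 m

39.6 m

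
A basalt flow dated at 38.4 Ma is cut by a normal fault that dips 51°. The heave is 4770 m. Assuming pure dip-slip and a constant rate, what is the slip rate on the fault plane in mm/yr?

dip-slip = heave / cos(dip) = 4770 m / cos(51°) = 7580 m
rate = 7580 m / 38.4 Ma = 0.000197 m/yr = 0.197 mm/yr

0.197 mm/yr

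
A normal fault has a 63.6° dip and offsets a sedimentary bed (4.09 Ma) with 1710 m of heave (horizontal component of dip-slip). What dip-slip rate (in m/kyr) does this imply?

0.940 m/kyr

dip-slip = heave / cos(dip) = 1710 m / cos(63.6°) = 3846 m
rate = 3846 m / 4.09 Ma = 0.000940 m/yr = 0.940 m/kyr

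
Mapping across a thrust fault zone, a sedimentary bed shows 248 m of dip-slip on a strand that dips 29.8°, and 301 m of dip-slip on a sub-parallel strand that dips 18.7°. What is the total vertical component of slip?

220 m

throw_A = 248 × sin(29.8°) = 123.2 m
throw_B = 301 × sin(18.7°) = 96.50 m
total = 123.2 + 96.50 = 220 m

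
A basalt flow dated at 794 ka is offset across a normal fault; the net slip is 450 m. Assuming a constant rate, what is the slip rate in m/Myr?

567 m/Myr

rate = 450 m / 794 ka = 0.000567 m/yr = 567 m/Myr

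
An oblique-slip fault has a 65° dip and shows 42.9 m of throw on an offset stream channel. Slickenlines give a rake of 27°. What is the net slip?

dip-slip = throw / sin(dip) = 42.9 / sin(65°) = 47.33 m
net slip = dip-slip / sin(rake) = 47.33 / sin(27°) = 104 m

104 m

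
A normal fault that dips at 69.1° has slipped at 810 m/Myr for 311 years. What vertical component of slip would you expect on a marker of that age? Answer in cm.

dip-slip = rate × time = 810 m/Myr × 311 years = 0.2519 m
throw = dip-slip × sin(dip) = 0.2519 × sin(69.1°) = 0.235 m = 23.5 cm

23.5 cm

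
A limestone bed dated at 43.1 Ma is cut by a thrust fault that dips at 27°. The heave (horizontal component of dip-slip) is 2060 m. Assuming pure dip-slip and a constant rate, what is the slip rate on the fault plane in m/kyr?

0.0536 m/kyr

dip-slip = heave / cos(dip) = 2060 m / cos(27°) = 2312 m
rate = 2312 m / 43.1 Ma = 0.0000536 m/yr = 0.0536 m/kyr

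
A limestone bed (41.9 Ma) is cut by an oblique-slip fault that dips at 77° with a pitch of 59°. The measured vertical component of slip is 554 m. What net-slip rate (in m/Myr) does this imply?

dip-slip = throw / sin(dip) = 554 / sin(77°) = 568.6 m
net slip = dip-slip / sin(rake) = 568.6 / sin(59°) = 663.3 m
rate = 663.3 m / 41.9 Ma = 0.0000158 m/yr = 15.8 m/Myr

15.8 m/Myr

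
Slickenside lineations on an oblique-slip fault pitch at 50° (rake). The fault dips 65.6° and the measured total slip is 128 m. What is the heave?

dip-slip = net slip × sin(rake) = 128 m × sin(50°) = 98.05 m
heave = dip-slip × cos(dip) = 98.05 × cos(65.6°) = 40.5 m

40.5 m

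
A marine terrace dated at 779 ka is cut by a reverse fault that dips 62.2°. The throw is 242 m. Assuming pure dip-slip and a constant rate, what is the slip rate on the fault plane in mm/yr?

dip-slip = throw / sin(dip) = 242 m / sin(62.2°) = 273.6 m
rate = 273.6 m / 779 ka = 0.000351 m/yr = 0.351 mm/yr

0.351 mm/yr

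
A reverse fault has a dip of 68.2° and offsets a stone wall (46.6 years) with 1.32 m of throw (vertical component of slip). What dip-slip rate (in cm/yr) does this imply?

dip-slip = throw / sin(dip) = 1.32 m / sin(68.2°) = 1.422 m
rate = 1.422 m / 46.6 years = 0.0305 m/yr = 3.05 cm/yr

3.05 cm/yr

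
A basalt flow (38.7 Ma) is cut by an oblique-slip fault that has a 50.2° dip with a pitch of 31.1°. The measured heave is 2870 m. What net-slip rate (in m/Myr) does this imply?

dip-slip = heave / cos(dip) = 2870 / cos(50.2°) = 4484 m
net slip = dip-slip / sin(rake) = 4484 / sin(31.1°) = 8680 m
rate = 8680 m / 38.7 Ma = 0.000224 m/yr = 224 m/Myr

224 m/Myr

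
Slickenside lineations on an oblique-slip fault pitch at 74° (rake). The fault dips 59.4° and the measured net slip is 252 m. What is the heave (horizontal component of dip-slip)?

123 m

dip-slip = net slip × sin(rake) = 252 m × sin(74°) = 242.2 m
heave = dip-slip × cos(dip) = 242.2 × cos(59.4°) = 123 m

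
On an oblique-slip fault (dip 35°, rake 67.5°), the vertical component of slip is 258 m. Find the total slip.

dip-slip = throw / sin(dip) = 258 / sin(35°) = 449.8 m
net slip = dip-slip / sin(rake) = 449.8 / sin(67.5°) = 487 m

487 m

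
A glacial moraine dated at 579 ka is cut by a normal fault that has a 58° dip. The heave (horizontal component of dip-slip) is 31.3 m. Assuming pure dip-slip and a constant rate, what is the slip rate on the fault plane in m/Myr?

102 m/Myr

dip-slip = heave / cos(dip) = 31.3 m / cos(58°) = 59.07 m
rate = 59.07 m / 579 ka = 0.000102 m/yr = 102 m/Myr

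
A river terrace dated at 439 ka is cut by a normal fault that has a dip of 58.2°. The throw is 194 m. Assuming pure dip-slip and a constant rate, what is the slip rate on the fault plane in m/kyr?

0.520 m/kyr

dip-slip = throw / sin(dip) = 194 m / sin(58.2°) = 228.3 m
rate = 228.3 m / 439 ka = 0.000520 m/yr = 0.520 m/kyr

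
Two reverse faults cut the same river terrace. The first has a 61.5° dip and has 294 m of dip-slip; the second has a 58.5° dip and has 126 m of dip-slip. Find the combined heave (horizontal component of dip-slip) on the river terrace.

206 m

heave_A = 294 × cos(61.5°) = 140.3 m
heave_B = 126 × cos(58.5°) = 65.83 m
total = 140.3 + 65.83 = 206 m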